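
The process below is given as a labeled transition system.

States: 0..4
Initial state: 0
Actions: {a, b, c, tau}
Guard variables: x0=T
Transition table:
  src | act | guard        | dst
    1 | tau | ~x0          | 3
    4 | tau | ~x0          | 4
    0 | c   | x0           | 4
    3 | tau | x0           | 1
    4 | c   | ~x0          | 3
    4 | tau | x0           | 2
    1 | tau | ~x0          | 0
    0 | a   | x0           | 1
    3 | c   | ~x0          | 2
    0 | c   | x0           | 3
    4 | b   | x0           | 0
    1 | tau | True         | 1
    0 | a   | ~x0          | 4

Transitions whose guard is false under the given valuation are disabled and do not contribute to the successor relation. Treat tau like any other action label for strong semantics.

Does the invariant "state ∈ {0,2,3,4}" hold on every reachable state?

Answer: INVARIANT VIOLATED at state 1

Working:
Allowed set {0,2,3,4}
R = {0,1,2,3,4}
  0: ✓
  1: ✗ unsafe
  2: ✓
  3: ✓
  4: ✓
reach 1 via a — violates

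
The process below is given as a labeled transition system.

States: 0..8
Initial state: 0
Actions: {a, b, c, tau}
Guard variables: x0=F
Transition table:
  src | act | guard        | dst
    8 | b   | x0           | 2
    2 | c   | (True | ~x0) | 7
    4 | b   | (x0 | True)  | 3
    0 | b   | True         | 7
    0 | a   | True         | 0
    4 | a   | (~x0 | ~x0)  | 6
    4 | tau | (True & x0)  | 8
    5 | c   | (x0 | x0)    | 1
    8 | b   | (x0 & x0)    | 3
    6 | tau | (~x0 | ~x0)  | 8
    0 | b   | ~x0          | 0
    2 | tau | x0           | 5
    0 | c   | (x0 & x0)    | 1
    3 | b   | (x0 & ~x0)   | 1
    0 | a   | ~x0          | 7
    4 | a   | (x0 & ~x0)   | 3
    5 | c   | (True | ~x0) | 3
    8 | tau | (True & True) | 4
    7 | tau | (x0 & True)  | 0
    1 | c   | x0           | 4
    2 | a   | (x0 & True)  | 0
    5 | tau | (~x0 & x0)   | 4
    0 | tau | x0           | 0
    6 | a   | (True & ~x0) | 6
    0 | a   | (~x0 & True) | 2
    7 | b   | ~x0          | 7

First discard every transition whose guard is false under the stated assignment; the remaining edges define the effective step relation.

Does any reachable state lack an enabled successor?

R = {0,2,7}
  0: a→0  a→2  a→7  b→0  b→7  [5 out]
  2: c→7  [1 out]
  7: b→7  [1 out]

Answer: DEADLOCK-FREE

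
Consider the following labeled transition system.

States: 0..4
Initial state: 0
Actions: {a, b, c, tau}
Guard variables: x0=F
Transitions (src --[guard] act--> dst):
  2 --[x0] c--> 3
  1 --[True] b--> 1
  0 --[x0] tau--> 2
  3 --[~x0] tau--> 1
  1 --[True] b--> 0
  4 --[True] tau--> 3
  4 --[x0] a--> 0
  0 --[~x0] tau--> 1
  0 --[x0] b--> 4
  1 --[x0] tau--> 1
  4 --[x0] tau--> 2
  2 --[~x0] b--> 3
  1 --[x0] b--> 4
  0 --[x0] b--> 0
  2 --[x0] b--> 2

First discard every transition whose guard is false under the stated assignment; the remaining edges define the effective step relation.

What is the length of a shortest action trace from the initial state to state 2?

Answer: UNREACHABLE

Trace:
Breadth-first toward 2:
  Layer 0: {0}
  Layer 1: {1}
2 never appears.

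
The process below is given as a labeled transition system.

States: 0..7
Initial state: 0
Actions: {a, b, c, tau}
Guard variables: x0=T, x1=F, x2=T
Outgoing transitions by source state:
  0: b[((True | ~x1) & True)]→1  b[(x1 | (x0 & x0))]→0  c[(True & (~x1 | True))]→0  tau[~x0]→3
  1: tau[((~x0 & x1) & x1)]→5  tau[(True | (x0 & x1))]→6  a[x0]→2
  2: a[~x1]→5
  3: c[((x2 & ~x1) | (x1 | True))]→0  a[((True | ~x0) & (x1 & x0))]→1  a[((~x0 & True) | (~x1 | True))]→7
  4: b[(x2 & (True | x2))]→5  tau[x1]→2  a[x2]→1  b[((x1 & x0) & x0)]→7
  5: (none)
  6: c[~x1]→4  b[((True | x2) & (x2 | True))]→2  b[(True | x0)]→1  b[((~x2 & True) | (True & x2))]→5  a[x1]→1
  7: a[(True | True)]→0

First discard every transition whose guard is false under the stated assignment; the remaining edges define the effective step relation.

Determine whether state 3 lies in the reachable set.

Answer: UNREACHABLE

Analysis:
Guard filter leaves 15 enabled edge(s).
depth 0: {0}
depth 1: {1}  cumulative {0,1}
depth 2: {2,6}  cumulative {0,1,2,6}
depth 3: {4,5}  cumulative {0,1,2,4,5,6}
R = {0,1,2,4,5,6}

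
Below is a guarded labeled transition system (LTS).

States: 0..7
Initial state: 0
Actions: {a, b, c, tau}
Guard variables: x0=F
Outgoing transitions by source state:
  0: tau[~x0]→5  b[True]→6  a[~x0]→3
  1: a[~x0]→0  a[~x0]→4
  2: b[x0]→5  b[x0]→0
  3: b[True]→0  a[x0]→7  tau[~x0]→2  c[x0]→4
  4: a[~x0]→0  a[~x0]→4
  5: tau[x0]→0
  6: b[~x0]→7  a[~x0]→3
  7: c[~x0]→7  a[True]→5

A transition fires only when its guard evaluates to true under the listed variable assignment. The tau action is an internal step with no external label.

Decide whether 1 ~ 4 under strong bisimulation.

Refine partition for ~:
  round 0: {{0,1,2,3,4,5,6,7}}
  round 1: {{0},{1,4},{2,5},{3},{6},{7}}
6 equivalence class(es) (converged in 2)
class of 1: {1,4}; class of 4: {1,4}

Answer: BISIMILAR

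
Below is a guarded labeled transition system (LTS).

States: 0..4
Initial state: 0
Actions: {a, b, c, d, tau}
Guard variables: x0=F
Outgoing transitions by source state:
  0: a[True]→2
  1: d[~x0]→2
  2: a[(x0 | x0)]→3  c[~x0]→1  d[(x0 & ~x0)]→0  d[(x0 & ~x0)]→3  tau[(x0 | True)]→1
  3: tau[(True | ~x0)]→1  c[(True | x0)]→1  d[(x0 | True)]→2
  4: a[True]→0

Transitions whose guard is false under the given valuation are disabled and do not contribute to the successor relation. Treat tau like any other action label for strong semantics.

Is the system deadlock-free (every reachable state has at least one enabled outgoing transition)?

Reach set: {0,1,2}
  0: a→2  [1 exit(s)]
  1: d→2  [1 exit(s)]
  2: c→1  tau→1  [2 exit(s)]

Answer: DEADLOCK-FREE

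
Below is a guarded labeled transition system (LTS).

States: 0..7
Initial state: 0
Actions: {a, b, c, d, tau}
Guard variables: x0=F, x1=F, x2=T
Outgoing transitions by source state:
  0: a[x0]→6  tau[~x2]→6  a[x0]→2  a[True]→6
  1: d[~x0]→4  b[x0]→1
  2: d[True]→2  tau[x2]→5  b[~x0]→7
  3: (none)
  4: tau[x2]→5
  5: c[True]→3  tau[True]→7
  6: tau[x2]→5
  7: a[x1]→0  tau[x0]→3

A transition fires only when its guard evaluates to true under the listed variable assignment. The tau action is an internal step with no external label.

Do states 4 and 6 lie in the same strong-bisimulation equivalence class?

Bisimulation quotient by refinement:
  P[0] = {{0,1,2,3,4,5,6,7}}
  P[1] = {{0},{1},{2},{3,7},{4,6},{5}}
Fixed point at round 2; 6 class(es).
class of 4: {4,6}; class of 6: {4,6}

Answer: BISIMILAR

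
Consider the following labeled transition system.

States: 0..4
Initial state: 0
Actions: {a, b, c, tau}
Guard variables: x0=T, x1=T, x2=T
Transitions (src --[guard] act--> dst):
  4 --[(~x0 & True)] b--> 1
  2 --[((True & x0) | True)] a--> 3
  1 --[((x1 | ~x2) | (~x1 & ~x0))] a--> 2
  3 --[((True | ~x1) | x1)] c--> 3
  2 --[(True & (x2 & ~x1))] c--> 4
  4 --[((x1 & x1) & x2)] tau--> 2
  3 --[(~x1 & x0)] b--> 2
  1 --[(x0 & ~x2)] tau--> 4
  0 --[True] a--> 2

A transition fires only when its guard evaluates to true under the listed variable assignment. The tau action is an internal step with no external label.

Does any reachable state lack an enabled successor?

Reach set: {0,2,3}
  0: a→2  [deg 1]
  2: a→3  [deg 1]
  3: c→3  [deg 1]

Answer: DEADLOCK-FREE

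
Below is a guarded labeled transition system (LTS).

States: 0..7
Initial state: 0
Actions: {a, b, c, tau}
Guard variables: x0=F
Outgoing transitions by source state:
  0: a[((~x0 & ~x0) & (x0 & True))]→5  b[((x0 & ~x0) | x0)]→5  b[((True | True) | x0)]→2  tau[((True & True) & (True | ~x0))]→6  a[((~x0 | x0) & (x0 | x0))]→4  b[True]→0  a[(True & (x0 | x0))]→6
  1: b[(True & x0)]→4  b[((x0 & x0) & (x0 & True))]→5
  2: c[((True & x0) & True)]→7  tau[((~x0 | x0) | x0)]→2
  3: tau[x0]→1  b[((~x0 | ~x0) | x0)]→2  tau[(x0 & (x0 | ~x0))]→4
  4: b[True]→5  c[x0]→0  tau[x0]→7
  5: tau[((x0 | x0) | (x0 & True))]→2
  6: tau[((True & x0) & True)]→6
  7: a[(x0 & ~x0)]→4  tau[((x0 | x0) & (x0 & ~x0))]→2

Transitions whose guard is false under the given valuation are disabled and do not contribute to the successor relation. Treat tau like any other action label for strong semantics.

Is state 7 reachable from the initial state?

Answer: UNREACHABLE

Analysis:
Guard filter leaves 6 enabled edge(s).
depth 0: {0}
depth 1: {2,6}  now seen {0,2,6}
Reach set: {0,2,6}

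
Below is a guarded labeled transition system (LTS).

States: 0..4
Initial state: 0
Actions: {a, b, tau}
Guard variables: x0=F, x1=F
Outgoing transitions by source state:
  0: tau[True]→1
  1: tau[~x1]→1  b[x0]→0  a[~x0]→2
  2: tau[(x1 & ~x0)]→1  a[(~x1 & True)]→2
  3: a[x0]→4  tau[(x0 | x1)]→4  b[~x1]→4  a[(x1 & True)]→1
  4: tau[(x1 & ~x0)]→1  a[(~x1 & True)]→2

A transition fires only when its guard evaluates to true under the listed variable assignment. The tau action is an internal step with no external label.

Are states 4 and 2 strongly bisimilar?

Bisimulation quotient by refinement:
  π0 = {{0,1,2,3,4}}
  π1 = {{0},{1},{2,4},{3}}
Fixed point at round 2; 4 class(es).
[4]={2,4}  [2]={2,4}

Answer: BISIMILAR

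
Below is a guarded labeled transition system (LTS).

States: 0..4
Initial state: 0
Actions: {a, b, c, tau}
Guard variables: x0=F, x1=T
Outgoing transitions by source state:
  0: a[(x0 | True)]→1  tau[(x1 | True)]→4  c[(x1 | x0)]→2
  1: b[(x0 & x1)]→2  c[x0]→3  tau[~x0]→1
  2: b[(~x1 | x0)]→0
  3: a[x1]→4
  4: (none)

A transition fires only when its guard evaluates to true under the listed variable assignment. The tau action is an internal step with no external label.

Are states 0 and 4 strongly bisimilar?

Refine partition for ~:
  π0 = {{0,1,2,3,4}}
  π1 = {{0},{1},{2,4},{3}}
stable after 2 split(s): 4 block(s)
0∈{0}, 4∈{2,4}

Answer: NOT BISIMILAR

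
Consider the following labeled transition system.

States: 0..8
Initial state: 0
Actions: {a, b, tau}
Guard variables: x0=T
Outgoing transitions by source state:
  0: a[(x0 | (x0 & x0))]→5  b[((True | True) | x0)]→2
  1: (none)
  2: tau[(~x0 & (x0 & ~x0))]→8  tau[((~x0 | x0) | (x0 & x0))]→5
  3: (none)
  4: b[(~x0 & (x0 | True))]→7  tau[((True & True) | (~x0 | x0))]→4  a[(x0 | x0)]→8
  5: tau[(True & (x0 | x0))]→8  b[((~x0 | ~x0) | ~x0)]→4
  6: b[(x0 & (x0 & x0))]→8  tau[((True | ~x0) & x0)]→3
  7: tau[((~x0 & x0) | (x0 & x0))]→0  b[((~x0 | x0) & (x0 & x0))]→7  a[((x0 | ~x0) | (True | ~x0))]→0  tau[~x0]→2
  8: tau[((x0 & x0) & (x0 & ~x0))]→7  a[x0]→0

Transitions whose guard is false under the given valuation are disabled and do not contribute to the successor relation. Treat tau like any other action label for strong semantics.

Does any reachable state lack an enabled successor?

R = {0,2,5,8}
  0: a→5  b→2  [2 exit(s)]
  2: tau→5  [1 exit(s)]
  5: tau→8  [1 exit(s)]
  8: a→0  [1 exit(s)]

Answer: DEADLOCK-FREE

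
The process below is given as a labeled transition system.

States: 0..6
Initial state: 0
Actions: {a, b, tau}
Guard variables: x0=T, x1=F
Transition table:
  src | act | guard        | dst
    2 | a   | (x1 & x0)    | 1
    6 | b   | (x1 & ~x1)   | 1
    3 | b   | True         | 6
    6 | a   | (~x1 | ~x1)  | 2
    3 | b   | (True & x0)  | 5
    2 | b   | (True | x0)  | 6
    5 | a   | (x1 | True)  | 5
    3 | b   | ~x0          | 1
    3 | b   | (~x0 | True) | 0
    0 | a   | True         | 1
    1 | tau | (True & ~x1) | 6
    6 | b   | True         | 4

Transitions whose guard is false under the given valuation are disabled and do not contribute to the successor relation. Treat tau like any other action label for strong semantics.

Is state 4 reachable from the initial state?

Answer: REACHABLE

Trace:
9 transition(s) survive guard evaluation.
depth 0: {0}
depth 1: {1}  total {0,1}
depth 2: {6}  total {0,1,6}
depth 3: {2,4}  total {0,1,2,4,6}
Reach set: {0,1,2,4,6}
trace reaching 4: a·tau·b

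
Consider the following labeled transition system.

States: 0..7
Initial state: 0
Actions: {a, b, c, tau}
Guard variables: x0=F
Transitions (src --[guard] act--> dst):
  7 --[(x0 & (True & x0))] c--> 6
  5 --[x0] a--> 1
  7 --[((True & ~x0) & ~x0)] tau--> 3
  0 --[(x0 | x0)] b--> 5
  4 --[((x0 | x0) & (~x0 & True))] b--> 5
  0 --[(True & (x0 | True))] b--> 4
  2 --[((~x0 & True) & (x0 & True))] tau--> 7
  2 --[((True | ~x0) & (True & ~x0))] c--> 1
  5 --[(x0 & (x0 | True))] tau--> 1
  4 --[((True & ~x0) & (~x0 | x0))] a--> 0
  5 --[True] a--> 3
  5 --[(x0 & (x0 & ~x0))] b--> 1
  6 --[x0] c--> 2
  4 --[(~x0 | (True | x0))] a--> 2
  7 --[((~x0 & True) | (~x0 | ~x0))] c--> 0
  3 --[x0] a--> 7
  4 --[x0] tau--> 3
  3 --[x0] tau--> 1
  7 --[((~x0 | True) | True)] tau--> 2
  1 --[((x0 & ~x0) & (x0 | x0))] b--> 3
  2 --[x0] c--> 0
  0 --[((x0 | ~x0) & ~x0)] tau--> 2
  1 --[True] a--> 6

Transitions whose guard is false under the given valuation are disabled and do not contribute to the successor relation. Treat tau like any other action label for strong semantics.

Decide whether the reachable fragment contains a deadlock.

Answer: DEADLOCK at state 6

Working:
Reach set: {0,1,2,4,6}
  0: b→4  tau→2  [2 out]
  1: a→6  [1 out]
  2: c→1  [1 out]
  4: a→0  a→2  [2 out]
  6: ∅  [deadlock]
Path to 6: tau·c·a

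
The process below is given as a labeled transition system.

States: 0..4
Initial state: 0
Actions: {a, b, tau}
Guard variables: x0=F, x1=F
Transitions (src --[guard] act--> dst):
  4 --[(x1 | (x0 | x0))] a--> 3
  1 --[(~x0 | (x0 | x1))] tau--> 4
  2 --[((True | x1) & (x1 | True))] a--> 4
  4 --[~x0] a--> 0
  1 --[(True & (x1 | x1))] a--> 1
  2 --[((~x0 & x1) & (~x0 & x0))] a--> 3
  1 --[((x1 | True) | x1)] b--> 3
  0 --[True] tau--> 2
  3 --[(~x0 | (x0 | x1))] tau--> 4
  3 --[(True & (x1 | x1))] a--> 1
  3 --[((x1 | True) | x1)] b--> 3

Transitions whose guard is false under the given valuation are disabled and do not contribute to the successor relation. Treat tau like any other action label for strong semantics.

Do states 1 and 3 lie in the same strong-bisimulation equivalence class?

Compute ~ classes (split until stable):
  π0 = {{0,1,2,3,4}}
  π1 = {{0},{1,3},{2,4}}
  π2 = {{0},{1,3},{2},{4}}
Fixed point at round 3; 4 class(es).
1∈{1,3}, 3∈{1,3}

Answer: BISIMILAR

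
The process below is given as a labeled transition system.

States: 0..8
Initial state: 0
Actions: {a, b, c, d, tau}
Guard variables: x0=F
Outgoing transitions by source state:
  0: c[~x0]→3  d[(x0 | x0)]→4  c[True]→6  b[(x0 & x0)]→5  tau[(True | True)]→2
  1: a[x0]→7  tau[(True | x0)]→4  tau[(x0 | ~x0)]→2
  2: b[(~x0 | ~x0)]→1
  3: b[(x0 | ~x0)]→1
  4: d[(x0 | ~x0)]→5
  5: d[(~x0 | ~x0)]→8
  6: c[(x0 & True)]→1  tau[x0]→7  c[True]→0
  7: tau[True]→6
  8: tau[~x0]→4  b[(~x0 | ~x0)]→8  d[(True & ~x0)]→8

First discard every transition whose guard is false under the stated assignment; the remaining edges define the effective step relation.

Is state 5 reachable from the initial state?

Guard filter leaves 14 enabled edge(s).
L0 = {0}
L1 = {2,3,6}  cumulative {0,2,3,6}
L2 = {1}  cumulative {0,1,2,3,6}
L3 = {4}  cumulative {0,1,2,3,4,6}
L4 = {5}  cumulative {0,1,2,3,4,5,6}
L5 = {8}  cumulative {0,1,2,3,4,5,6,8}
R = {0,1,2,3,4,5,6,8}
Path to 5: c·b·tau·d

Answer: REACHABLE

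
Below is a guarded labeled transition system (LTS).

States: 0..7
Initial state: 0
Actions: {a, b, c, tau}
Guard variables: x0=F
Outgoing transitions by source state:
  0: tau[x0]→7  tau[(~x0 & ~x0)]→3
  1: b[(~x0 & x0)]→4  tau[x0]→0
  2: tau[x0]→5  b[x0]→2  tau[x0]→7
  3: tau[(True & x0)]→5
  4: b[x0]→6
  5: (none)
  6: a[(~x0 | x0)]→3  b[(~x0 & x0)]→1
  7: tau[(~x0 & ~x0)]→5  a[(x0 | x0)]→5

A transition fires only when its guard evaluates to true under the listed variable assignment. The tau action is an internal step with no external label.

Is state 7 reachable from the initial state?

Guard filter leaves 3 enabled edge(s).
depth 0: {0}
depth 1: {3}  cumulative {0,3}
Reach set: {0,3}

Answer: UNREACHABLE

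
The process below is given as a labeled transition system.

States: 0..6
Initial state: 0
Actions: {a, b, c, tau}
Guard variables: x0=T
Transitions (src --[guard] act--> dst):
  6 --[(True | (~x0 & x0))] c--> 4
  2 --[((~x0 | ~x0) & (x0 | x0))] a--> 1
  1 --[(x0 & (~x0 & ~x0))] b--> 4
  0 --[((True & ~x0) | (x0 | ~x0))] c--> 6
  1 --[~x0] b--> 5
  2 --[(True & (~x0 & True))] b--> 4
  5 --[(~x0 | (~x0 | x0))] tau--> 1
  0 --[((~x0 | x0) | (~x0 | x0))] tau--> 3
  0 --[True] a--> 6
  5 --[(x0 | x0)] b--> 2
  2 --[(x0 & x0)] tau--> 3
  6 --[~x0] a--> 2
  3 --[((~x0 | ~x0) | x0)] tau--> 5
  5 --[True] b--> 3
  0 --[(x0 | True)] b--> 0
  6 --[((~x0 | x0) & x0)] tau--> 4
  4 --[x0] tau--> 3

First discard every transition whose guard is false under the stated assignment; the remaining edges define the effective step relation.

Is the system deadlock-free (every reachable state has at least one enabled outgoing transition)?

Answer: DEADLOCK at state 1

Analysis:
Reachable = {0,1,2,3,4,5,6}
  0: a→6  b→0  c→6  tau→3  [4 exit(s)]
  1: ∅  [STUCK]
  2: tau→3  [1 exit(s)]
  3: tau→5  [1 exit(s)]
  4: tau→3  [1 exit(s)]
  5: b→2  b→3  tau→1  [3 exit(s)]
  6: c→4  tau→4  [2 exit(s)]
Path to 1: tau·tau·tau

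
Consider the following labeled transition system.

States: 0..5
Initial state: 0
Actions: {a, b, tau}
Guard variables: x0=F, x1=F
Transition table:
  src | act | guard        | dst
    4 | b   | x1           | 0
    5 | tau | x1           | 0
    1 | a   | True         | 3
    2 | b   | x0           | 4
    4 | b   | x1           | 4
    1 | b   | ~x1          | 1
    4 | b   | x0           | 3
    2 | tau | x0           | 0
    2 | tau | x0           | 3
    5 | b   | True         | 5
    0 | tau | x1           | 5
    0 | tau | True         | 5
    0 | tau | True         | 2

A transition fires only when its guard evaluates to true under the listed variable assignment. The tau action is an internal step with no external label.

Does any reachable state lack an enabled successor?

Answer: DEADLOCK at state 2

Trace:
Reach set: {0,2,5}
  0: tau→2  tau→5  [2 exit(s)]
  2: ∅  [no exit]
  5: b→5  [1 exit(s)]
trace reaching 2: tau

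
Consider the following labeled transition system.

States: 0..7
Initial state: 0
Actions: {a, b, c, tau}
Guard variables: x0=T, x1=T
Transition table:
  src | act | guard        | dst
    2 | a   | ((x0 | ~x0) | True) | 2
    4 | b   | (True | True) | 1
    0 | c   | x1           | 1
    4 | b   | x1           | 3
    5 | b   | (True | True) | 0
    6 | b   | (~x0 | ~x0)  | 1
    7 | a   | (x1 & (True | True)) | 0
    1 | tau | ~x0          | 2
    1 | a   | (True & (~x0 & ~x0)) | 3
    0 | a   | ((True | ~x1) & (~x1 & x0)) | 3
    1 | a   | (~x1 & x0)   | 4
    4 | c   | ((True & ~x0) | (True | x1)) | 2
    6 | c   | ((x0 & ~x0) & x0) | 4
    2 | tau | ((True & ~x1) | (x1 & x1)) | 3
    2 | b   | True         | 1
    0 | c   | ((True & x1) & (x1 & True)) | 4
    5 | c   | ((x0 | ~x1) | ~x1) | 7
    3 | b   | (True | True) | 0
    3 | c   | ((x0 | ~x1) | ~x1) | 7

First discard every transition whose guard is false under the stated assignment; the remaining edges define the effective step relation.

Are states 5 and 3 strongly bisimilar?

Compute ~ classes (split until stable):
  round 0: {{0,1,2,3,4,5,6,7}}
  round 1: {{0},{1,6},{2},{3,4,5},{7}}
  round 2: {{0},{1,6},{2},{3,5},{4},{7}}
Fixed point at round 3; 6 class(es).
[5]={3,5}  [3]={3,5}

Answer: BISIMILAR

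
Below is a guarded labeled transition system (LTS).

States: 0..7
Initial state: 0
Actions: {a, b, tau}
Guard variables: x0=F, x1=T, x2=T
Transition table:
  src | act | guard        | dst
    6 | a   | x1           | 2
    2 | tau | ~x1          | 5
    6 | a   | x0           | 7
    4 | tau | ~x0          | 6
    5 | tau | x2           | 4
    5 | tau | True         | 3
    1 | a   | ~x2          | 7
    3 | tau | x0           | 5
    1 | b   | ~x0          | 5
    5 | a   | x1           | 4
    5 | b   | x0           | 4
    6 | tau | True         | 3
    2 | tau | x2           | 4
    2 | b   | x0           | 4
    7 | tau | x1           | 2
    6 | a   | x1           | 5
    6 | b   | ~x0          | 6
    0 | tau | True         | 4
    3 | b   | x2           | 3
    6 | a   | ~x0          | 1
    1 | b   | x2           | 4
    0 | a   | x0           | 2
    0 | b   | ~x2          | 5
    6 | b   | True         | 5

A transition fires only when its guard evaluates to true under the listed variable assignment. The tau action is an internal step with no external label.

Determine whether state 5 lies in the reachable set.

Guard filter leaves 16 enabled edge(s).
L0 = {0}
L1 = {4}  total {0,4}
L2 = {6}  total {0,4,6}
L3 = {1,2,3,5}  total {0,1,2,3,4,5,6}
Reachable = {0,1,2,3,4,5,6}
witness 5: tau·tau·a

Answer: REACHABLE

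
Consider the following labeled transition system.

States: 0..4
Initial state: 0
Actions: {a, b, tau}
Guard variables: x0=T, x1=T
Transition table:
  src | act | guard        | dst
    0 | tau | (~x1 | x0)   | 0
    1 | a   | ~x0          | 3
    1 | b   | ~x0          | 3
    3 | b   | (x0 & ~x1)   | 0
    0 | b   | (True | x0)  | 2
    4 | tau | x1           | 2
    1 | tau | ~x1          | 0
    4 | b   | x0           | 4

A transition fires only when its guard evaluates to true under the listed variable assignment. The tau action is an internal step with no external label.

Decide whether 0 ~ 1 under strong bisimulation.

Answer: NOT BISIMILAR

Working:
Bisimulation quotient by refinement:
  π0 = {{0,1,2,3,4}}
  π1 = {{0,4},{1,2,3}}
  π2 = {{0},{1,2,3},{4}}
stable after 3 split(s): 3 block(s)
0∈{0}, 1∈{1,2,3}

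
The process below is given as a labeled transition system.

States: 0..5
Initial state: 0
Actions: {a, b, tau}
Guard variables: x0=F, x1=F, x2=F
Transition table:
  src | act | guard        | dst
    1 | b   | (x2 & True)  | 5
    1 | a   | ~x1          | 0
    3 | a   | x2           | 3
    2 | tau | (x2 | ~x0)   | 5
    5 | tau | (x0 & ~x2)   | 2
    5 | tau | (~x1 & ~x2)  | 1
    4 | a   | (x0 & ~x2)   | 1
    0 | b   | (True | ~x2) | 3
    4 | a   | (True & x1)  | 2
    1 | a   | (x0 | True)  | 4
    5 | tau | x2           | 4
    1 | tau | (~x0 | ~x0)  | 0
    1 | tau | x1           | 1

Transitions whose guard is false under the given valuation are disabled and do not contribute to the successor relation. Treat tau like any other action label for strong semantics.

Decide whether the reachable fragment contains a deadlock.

Reachable = {0,3}
  0: b→3  [1 exit(s)]
  3: ∅  [deadlock]
trace reaching 3: b

Answer: DEADLOCK at state 3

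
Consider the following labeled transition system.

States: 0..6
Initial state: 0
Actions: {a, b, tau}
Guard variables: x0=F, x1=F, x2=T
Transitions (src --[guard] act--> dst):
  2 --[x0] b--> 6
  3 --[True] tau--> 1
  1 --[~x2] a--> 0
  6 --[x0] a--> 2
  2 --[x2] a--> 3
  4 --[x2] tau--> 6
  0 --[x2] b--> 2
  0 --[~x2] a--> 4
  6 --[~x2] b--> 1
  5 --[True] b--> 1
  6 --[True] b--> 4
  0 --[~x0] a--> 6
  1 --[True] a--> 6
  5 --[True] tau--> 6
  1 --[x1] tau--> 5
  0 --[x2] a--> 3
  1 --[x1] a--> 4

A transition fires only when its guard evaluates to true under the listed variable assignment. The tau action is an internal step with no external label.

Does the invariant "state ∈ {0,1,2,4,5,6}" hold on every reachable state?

Inv-set: {0,1,2,4,5,6}
Reachable = {0,1,2,3,4,6}
  0: ok
  1: ok
  2: ok
  3: VIOLATES
  4: ok
  6: ok
witness against invariant: a → 3

Answer: INVARIANT VIOLATED at state 3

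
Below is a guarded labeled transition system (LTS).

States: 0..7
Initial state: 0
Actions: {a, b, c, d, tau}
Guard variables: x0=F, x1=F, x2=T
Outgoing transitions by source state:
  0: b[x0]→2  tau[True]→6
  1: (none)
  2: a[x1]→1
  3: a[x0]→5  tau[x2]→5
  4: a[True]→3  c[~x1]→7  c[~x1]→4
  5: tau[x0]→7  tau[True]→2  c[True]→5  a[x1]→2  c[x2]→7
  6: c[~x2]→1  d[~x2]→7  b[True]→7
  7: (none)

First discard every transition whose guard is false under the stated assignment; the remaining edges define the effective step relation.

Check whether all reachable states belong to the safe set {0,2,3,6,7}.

Safe = {0,2,3,6,7}
Reachable = {0,6,7}
  0: ✓
  6: ✓
  7: ✓

Answer: INVARIANT HOLDS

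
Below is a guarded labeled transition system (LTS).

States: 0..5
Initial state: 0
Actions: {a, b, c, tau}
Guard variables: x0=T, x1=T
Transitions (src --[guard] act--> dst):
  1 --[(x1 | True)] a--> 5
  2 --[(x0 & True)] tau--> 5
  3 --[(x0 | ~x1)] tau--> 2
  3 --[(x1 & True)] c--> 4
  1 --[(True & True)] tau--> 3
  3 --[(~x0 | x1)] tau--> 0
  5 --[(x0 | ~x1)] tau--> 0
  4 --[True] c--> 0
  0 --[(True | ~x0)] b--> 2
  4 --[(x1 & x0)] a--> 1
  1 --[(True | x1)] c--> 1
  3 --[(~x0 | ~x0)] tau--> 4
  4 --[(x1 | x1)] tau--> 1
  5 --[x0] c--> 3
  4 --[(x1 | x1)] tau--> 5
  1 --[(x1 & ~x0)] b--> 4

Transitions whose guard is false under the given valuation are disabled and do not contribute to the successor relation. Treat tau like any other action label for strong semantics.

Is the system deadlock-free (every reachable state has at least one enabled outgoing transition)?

Answer: DEADLOCK-FREE

Working:
Reachable = {0,1,2,3,4,5}
  0: b→2  [deg 1]
  1: a→5  c→1  tau→3  [deg 3]
  2: tau→5  [deg 1]
  3: c→4  tau→0  tau→2  [deg 3]
  4: a→1  c→0  tau→1  tau→5  [deg 4]
  5: c→3  tau→0  [deg 2]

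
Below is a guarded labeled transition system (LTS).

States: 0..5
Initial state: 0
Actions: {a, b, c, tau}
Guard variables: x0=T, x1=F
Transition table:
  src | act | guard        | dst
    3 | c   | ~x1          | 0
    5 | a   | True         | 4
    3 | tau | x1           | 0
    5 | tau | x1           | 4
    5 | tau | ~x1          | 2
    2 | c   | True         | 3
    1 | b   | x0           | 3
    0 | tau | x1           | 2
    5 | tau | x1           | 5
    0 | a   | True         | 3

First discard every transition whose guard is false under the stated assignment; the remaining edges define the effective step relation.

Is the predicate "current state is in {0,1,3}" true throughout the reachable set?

Inv-set: {0,1,3}
R = {0,3}
  0: safe
  3: safe

Answer: INVARIANT HOLDS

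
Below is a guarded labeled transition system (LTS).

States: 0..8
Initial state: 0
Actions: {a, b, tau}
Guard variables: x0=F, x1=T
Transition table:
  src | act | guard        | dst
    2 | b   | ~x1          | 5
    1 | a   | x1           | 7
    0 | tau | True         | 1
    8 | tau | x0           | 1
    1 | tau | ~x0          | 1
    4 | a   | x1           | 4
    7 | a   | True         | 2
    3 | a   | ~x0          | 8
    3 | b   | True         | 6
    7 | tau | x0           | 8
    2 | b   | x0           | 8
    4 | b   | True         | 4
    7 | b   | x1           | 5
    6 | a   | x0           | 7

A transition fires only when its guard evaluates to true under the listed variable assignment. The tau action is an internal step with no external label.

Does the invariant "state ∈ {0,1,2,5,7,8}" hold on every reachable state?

Allowed set {0,1,2,5,7,8}
Reach set: {0,1,2,5,7}
  0: ✓
  1: ✓
  2: ✓
  5: ✓
  7: ✓

Answer: INVARIANT HOLDS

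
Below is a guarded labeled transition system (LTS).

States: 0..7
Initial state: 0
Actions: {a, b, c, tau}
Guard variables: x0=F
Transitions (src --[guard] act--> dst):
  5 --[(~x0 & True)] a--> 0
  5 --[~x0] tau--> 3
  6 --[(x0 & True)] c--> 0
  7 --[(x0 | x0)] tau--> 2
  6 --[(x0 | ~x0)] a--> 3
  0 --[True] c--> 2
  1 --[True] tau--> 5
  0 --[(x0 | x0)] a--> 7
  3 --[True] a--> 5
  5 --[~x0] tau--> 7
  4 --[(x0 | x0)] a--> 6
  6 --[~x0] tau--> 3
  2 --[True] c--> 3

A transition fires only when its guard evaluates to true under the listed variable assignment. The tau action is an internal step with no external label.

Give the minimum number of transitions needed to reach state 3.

Answer: 2

Analysis:
Breadth-first toward 3:
  depth 0: {0}
  depth 1: {2}
  depth 2: {3}
3 enters at depth 2; path c·c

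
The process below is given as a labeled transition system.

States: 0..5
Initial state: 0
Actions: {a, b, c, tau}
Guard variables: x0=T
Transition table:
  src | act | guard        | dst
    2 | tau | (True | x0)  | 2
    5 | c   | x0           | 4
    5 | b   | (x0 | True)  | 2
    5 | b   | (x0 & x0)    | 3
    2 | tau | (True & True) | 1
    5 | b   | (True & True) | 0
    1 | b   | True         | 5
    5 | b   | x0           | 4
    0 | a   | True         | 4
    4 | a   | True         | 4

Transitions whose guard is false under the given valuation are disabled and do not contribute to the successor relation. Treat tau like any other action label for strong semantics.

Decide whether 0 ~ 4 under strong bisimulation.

Answer: BISIMILAR

Trace:
Compute ~ classes (split until stable):
  π0 = {{0,1,2,3,4,5}}
  π1 = {{0,4},{1},{2},{3},{5}}
stable after 2 split(s): 5 block(s)
[0]={0,4}  [4]={0,4}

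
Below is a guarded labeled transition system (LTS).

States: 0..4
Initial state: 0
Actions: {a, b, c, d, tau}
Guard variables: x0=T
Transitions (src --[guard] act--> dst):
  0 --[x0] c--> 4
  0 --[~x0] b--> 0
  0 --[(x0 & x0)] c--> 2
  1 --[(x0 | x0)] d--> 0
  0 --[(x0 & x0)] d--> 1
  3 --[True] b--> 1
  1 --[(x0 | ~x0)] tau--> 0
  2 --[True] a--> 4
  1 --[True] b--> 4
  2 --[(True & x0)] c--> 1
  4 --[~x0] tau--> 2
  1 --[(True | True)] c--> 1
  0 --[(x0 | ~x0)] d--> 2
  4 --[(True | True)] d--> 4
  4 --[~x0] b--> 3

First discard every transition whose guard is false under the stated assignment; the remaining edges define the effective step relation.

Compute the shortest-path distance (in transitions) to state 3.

Answer: UNREACHABLE

Trace:
Layered search for 3:
  depth 0: {0}
  depth 1: {1,2,4}
3 never appears.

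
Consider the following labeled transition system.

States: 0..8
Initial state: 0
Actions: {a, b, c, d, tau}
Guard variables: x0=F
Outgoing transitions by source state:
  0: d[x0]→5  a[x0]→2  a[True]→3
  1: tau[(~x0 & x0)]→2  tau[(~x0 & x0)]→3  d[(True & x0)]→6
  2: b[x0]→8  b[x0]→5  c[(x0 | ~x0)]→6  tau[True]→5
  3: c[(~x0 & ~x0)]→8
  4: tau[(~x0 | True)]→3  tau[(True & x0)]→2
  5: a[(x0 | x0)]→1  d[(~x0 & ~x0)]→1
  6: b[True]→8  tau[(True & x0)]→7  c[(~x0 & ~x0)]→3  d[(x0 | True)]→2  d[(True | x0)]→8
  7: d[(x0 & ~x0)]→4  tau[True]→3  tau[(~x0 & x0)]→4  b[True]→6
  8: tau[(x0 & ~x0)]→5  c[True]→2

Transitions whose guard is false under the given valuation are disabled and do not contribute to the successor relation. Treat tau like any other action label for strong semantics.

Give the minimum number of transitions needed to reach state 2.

Breadth-first toward 2:
  L0 = {0}
  L1 = {3}
  L2 = {8}
  L3 = {2}
first hit 2 at d=3 via a·c·c

Answer: 3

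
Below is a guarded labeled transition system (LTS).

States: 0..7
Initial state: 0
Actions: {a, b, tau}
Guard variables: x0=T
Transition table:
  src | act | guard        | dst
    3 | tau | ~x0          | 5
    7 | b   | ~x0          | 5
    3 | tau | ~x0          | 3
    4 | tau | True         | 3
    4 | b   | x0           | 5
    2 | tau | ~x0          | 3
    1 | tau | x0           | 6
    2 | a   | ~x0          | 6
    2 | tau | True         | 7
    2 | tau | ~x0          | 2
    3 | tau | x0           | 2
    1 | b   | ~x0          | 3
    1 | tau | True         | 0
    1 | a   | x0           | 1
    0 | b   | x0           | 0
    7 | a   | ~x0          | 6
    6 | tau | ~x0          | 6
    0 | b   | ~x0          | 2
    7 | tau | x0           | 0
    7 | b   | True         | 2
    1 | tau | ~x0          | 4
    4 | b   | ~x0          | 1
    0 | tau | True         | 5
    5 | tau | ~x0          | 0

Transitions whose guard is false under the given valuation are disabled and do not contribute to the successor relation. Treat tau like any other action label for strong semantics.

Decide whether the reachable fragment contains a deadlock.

R = {0,5}
  0: b→0  tau→5  [2 exit(s)]
  5: ∅  [STUCK]
Path to 5: tau

Answer: DEADLOCK at state 5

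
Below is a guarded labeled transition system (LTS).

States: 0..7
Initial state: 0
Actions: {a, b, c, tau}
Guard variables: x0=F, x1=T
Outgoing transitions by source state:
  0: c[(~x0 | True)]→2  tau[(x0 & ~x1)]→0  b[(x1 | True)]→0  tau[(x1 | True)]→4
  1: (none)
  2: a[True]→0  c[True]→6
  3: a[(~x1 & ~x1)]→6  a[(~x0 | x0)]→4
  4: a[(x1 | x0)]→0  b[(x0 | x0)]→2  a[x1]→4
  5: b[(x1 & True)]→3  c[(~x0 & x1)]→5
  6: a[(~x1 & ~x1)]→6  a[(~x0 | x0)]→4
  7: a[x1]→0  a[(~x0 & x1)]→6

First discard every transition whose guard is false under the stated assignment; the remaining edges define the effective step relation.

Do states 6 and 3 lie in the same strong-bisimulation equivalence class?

Bisimulation quotient by refinement:
  π0 = {{0,1,2,3,4,5,6,7}}
  π1 = {{0},{1},{2},{3,4,6,7},{5}}
  π2 = {{0},{1},{2},{3,6},{4,7},{5}}
  π3 = {{0},{1},{2},{3,6},{4},{5},{7}}
7 equivalence class(es) (converged in 4)
6∈{3,6}, 3∈{3,6}

Answer: BISIMILAR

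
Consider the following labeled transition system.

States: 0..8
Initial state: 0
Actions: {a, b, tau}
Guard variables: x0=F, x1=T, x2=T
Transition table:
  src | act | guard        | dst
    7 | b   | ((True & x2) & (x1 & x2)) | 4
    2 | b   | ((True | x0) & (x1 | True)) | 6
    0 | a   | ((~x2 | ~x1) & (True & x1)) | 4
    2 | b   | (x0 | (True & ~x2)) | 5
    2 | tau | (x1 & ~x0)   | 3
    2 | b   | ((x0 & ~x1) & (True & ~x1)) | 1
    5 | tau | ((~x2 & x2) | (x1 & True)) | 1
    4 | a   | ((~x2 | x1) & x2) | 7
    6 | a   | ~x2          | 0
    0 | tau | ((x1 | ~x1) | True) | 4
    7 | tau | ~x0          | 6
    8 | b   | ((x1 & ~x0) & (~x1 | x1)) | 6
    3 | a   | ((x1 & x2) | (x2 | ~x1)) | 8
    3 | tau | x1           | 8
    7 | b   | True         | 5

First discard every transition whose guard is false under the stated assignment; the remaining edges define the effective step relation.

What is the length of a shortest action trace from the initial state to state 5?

BFS to 5:
  depth 0: {0}
  depth 1: {4}
  depth 2: {7}
  depth 3: {5,6}
depth(5)=3, e.g. tau·a·b

Answer: 3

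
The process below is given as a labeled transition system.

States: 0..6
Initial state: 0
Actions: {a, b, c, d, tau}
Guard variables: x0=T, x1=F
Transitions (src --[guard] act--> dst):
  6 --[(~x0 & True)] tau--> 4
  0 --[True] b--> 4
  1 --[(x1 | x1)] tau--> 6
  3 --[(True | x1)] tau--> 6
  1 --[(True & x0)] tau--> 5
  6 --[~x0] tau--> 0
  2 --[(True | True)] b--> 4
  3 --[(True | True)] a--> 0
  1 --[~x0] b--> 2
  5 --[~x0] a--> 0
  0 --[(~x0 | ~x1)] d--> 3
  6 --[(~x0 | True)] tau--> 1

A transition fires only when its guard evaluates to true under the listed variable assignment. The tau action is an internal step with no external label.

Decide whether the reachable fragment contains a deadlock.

R = {0,1,3,4,5,6}
  0: b→4  d→3  [deg 2]
  1: tau→5  [deg 1]
  3: a→0  tau→6  [deg 2]
  4: ∅  [STUCK]
  5: ∅  [STUCK]
  6: tau→1  [deg 1]
witness 4: b

Answer: DEADLOCK at state 4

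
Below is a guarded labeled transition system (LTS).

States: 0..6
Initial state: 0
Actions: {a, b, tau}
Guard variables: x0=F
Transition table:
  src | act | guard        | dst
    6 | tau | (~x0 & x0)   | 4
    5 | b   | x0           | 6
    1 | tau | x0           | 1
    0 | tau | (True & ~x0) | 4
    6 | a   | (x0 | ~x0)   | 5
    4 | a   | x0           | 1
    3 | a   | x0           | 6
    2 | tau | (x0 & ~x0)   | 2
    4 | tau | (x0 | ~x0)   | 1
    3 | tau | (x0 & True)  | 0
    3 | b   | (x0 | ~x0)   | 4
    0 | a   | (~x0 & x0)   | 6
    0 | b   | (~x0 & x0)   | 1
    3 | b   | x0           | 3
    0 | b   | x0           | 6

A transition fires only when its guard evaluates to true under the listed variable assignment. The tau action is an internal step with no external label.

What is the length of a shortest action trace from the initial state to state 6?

Answer: UNREACHABLE

Working:
BFS to 6:
  Layer 0: {0}
  Layer 1: {4}
  Layer 2: {1}
6 never appears.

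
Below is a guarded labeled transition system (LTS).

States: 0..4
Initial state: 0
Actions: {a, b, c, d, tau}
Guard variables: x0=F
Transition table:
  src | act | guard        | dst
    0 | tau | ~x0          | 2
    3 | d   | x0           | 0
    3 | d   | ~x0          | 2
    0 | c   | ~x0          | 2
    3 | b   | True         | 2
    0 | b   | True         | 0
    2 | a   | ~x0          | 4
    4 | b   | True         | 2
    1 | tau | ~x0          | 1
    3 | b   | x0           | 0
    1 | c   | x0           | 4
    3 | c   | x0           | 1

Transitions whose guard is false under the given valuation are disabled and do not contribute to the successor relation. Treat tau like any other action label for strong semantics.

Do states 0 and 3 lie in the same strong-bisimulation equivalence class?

Refine partition for ~:
  π0 = {{0,1,2,3,4}}
  π1 = {{0},{1},{2},{3},{4}}
stable after 2 split(s): 5 block(s)
[0]={0}  [3]={3}

Answer: NOT BISIMILAR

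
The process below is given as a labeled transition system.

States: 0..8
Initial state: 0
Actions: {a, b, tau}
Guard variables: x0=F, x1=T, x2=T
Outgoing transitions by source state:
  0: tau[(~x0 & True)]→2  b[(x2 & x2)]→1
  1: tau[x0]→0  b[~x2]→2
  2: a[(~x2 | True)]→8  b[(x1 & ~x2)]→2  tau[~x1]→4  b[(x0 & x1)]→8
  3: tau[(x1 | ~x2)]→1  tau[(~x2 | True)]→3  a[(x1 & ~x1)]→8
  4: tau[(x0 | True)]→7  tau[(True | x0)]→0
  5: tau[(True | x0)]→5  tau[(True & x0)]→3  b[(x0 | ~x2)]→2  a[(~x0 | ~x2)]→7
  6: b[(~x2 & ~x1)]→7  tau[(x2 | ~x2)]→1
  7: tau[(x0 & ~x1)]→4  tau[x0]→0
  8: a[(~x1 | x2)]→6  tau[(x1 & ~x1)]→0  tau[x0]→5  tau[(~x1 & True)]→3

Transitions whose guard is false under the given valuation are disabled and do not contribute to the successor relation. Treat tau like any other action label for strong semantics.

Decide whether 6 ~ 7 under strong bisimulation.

Answer: NOT BISIMILAR

Analysis:
Refine partition for ~:
  π0 = {{0,1,2,3,4,5,6,7,8}}
  π1 = {{0},{1,7},{2,8},{3,4,6},{5}}
  π2 = {{0},{1,7},{2},{3},{4},{5},{6},{8}}
8 equivalence class(es) (converged in 3)
class of 6: {6}; class of 7: {1,7}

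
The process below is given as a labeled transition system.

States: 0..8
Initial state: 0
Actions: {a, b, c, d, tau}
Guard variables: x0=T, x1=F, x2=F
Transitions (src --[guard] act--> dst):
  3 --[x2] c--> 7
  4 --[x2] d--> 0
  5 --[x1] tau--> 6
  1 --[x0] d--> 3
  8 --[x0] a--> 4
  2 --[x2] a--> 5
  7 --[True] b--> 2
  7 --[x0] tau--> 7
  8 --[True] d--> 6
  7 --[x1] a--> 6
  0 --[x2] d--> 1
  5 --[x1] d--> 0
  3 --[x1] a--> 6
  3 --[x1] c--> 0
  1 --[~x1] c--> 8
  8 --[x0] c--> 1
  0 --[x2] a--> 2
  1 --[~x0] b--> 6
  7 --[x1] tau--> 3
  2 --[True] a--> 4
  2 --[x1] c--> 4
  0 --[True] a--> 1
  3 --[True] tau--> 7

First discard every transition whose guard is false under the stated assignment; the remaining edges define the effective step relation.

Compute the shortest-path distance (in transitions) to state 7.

BFS to 7:
  Layer 0: {0}
  Layer 1: {1}
  Layer 2: {3,8}
  Layer 3: {4,6,7}
depth(7)=3, e.g. a·d·tau

Answer: 3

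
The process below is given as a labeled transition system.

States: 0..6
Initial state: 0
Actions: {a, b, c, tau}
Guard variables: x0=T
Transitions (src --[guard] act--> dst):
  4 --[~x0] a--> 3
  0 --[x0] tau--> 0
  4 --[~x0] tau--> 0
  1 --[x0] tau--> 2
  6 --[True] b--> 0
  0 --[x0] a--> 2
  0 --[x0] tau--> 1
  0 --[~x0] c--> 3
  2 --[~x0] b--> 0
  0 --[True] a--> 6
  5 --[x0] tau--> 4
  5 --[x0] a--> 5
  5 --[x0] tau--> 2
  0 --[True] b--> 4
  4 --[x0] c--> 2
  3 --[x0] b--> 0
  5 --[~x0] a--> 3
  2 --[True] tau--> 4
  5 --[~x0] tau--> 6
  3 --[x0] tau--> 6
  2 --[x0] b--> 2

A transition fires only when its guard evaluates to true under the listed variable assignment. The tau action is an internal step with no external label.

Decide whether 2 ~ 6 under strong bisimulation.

Answer: NOT BISIMILAR

Trace:
Compute ~ classes (split until stable):
  π0 = {{0,1,2,3,4,5,6}}
  π1 = {{0},{1},{2,3},{4},{5},{6}}
  π2 = {{0},{1},{2},{3},{4},{5},{6}}
7 equivalence class(es) (converged in 3)
2∈{2}, 6∈{6}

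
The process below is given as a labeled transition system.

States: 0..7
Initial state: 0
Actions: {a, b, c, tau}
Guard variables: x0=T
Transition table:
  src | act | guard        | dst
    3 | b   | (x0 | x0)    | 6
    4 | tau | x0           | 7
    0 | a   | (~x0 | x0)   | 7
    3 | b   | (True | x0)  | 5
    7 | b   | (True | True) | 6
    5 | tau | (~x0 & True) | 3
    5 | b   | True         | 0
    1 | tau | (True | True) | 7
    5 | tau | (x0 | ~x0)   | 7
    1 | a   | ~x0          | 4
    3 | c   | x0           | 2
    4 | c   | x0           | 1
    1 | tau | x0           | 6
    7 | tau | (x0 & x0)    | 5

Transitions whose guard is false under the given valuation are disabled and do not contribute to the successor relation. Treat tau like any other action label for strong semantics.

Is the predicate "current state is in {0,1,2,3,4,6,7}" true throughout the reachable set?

Answer: INVARIANT VIOLATED at state 5

Working:
Allowed set {0,1,2,3,4,6,7}
R = {0,5,6,7}
  0: ok
  5: outside
  6: ok
  7: ok
counterexample path to 5: a·tau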